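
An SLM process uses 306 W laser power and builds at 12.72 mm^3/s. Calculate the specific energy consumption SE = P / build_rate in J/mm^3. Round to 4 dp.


SE = 306 / 12.72 = 24.0566 J/mm^3


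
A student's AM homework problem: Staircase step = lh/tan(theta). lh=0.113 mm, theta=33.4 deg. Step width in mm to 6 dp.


step = 0.113 / tan(33.4) = 0.171373 mm


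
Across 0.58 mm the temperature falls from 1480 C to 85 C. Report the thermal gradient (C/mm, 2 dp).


G = (1480-85)/0.58 = 2405.17 C/mm


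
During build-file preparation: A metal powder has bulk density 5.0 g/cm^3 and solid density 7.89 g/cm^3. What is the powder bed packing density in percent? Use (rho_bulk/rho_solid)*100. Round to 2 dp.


Packing = (5.0/7.89)*100 = 63.37 %


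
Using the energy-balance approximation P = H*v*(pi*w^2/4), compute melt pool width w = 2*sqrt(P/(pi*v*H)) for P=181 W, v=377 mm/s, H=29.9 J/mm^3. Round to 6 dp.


w = 2*sqrt(181/(pi*377*29.9)) = 0.142984 mm


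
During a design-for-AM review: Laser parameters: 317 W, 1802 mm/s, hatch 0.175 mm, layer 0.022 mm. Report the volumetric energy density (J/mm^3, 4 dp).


E = 317 / (1802*0.175*0.022) = 45.6924 J/mm^3


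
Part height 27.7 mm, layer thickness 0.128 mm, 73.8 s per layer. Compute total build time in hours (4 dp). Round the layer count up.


Layers = ceil(27.7/0.128) = 217
t = 217 * 73.8 / 3600 = 4.4485 hrs


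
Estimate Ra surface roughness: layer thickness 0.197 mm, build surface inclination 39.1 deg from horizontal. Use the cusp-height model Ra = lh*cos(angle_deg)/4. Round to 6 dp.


Ra = 0.197 * cos(39.1) / 4 = 0.03822 mm


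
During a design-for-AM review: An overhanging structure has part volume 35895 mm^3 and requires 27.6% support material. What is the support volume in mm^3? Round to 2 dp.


V_support = 35895 * 0.276 = 9907.02 mm^3


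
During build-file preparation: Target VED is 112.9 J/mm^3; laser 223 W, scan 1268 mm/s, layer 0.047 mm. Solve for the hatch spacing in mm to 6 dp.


h = 223 / (112.9*1268*0.047) = 0.033143 mm


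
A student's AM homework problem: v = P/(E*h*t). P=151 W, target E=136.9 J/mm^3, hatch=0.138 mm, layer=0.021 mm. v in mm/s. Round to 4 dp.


v = 151 / (136.9*0.138*0.021) = 380.6056 mm/s


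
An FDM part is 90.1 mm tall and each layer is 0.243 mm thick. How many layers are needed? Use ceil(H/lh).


Layers = ceil(90.1/0.243) = 371


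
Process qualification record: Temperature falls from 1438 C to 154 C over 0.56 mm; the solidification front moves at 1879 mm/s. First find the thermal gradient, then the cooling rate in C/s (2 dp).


G = (1438-154)/0.56 = 2292.85714286 C/mm
CR = 2292.85714286 * 1879 = 4308278.57 C/s


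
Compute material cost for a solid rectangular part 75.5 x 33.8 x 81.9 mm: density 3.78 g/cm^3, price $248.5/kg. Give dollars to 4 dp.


V = 75.5 * 33.8 * 81.9 = 209000.61 mm^3 = 209.00061 cm^3
Mass = 209.00061 * 3.78 / 1000 = 0.79002231 kg
Cost = 0.79002231 * 248.5 = 196.3205 $


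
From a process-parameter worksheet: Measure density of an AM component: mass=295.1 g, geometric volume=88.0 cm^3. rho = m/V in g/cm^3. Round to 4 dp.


rho = 295.1 / 88.0 = 3.3534 g/cm^3


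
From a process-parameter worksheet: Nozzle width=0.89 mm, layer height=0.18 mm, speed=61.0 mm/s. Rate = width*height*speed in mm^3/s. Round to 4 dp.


Rate = 0.89 * 0.18 * 61.0 = 9.7722 mm^3/s


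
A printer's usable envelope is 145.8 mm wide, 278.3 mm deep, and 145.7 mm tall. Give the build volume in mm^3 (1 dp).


V = 145.8 * 278.3 * 145.7 = 5911943.6 mm^3


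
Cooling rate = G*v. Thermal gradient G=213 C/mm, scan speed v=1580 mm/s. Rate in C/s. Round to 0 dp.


CR = 213 * 1580 = 336540 C/s


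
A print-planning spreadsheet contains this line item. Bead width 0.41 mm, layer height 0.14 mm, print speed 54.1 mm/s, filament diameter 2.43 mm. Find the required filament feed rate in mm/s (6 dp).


Q = 0.41 * 0.14 * 54.1 = 3.10534 mm^3/s
A_fil = pi*(2.43/2)^2 = 4.63769762 mm^2
v_feed = 3.10534 / 4.63769762 = 0.669587 mm/s


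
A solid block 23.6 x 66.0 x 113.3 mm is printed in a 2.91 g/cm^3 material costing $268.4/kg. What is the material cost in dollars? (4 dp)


V = 23.6 * 66.0 * 113.3 = 176476.08 mm^3 = 176.47608 cm^3
Mass = 176.47608 * 2.91 / 1000 = 0.51354539 kg
Cost = 0.51354539 * 268.4 = 137.8356 $


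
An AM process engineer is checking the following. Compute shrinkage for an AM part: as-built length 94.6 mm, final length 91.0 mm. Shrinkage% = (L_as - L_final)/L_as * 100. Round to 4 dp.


Shrinkage = ((94.6-91.0)/94.6)*100 = 3.8055 %


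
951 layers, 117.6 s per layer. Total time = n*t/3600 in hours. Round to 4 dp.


t = 951 * 117.6 / 3600 = 31.066 hrs


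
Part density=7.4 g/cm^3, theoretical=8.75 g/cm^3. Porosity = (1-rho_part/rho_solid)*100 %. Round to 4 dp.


Porosity = (1-7.4/8.75)*100 = 15.4286 %


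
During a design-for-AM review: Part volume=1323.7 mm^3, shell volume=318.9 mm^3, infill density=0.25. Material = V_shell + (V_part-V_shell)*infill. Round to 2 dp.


V_infill = (1323.7 - 318.9) * 0.25 = 251.2
V_total = 318.9 + 251.2 = 570.1 mm^3


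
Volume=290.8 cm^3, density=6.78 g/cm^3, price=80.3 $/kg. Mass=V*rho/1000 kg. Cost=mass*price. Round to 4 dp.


Mass = 290.8*6.78/1000 = 1.971624 kg
Cost = 1.971624 * 80.3 = 158.3214 $


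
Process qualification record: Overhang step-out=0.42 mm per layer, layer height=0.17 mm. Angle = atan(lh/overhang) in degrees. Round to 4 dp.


angle = atan(0.17/0.42) = 22.0362 degrees


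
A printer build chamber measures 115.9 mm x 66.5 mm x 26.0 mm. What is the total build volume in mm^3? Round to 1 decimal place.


V = 115.9 * 66.5 * 26.0 = 200391.1 mm^3


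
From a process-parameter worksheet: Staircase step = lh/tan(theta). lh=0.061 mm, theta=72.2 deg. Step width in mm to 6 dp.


step = 0.061 / tan(72.2) = 0.019585 mm


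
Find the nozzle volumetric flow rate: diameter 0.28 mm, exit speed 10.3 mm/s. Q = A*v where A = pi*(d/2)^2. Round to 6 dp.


A = pi*(0.28/2)^2 = 0.06157522 mm^2
Q = 0.06157522 * 10.3 = 0.634225 mm^3/s


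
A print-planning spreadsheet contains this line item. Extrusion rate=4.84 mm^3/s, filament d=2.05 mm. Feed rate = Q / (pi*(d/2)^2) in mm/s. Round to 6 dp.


A = pi*(2.05/2)^2 = 3.300636
v = 4.84 / 3.300636 = 1.466384 mm/s


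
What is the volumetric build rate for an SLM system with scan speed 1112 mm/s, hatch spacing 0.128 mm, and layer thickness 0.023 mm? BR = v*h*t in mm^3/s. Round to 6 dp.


Rate = 1112 * 0.128 * 0.023 = 3.273728 mm^3/s


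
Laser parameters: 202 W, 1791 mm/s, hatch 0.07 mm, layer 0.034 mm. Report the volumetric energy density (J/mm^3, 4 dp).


E = 202 / (1791*0.07*0.034) = 47.3891 J/mm^3


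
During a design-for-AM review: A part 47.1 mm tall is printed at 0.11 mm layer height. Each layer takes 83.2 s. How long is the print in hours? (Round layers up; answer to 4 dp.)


Layers = ceil(47.1/0.11) = 429
t = 429 * 83.2 / 3600 = 9.9147 hrs


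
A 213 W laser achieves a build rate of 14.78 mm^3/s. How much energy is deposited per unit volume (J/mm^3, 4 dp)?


SE = 213 / 14.78 = 14.4114 J/mm^3


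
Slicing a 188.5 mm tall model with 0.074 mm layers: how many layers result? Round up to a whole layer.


Layers = ceil(188.5/0.074) = 2548


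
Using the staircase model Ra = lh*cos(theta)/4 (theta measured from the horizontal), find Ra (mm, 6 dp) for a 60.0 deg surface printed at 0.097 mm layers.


Ra = 0.097 * cos(60.0) / 4 = 0.012125 mm


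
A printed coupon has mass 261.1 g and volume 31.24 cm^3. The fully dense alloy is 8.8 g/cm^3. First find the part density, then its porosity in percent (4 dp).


rho_part = 261.1 / 31.24 = 8.35787452 g/cm^3
Porosity = (1 - 8.35787452/8.8)*100 = 5.0242 %


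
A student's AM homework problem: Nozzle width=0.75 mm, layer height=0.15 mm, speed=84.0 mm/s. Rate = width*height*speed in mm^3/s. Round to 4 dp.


Rate = 0.75 * 0.15 * 84.0 = 9.45 mm^3/s


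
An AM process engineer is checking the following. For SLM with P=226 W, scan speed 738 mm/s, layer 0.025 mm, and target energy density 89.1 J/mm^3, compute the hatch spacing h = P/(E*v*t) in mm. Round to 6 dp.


h = 226 / (89.1*738*0.025) = 0.137478 mm


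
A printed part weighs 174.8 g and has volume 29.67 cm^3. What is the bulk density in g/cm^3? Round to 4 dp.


rho = 174.8 / 29.67 = 5.8915 g/cm^3


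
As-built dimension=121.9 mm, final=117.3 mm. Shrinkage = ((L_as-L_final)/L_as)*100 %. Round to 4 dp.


Shrinkage = ((121.9-117.3)/121.9)*100 = 3.7736 %


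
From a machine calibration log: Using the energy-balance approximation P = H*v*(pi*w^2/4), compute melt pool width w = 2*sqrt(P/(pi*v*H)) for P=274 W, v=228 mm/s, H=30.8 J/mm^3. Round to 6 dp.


w = 2*sqrt(274/(pi*228*30.8)) = 0.222888 mm


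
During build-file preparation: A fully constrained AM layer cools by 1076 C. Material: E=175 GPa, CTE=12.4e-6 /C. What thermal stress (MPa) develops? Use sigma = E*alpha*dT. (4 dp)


sigma = 175*1000 * 12.4e-6 * 1076 = 2334.92 MPa


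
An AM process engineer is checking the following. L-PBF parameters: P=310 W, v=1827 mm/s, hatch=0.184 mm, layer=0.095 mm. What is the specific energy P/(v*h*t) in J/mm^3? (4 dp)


Build rate = 1827 * 0.184 * 0.095 = 31.93596 mm^3/s
SE = 310 / 31.93596 = 9.7069 J/mm^3


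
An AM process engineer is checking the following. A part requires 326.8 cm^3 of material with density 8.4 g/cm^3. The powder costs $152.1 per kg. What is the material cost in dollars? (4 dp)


Mass = 326.8*8.4/1000 = 2.74512 kg
Cost = 2.74512 * 152.1 = 417.5328 $


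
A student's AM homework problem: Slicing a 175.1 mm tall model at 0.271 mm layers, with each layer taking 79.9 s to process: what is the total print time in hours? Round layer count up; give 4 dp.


Layers = ceil(175.1/0.271) = 647
t = 647 * 79.9 / 3600 = 14.3598 hrs


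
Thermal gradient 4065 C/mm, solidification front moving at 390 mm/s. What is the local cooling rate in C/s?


CR = 4065 * 390 = 1585350 C/s


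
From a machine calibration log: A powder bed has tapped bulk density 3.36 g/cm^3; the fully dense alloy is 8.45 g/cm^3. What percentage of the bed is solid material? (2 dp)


Packing = (3.36/8.45)*100 = 39.76 %


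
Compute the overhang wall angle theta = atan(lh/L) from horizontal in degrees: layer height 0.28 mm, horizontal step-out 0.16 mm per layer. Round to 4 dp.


angle = atan(0.28/0.16) = 60.2551 degrees


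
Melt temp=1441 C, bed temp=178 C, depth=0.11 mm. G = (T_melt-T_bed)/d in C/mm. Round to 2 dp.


G = (1441-178)/0.11 = 11481.82 C/mm


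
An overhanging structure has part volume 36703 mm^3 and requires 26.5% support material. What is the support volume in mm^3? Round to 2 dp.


V_support = 36703 * 0.265 = 9726.3 mm^3


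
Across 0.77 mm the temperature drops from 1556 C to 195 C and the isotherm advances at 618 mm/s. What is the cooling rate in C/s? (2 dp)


G = (1556-195)/0.77 = 1767.53246753 C/mm
CR = 1767.53246753 * 618 = 1092335.06 C/s


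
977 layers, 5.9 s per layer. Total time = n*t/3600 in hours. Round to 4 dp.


t = 977 * 5.9 / 3600 = 1.6012 hrs


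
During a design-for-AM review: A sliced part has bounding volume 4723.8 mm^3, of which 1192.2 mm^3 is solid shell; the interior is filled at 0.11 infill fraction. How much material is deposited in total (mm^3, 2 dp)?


V_infill = (4723.8 - 1192.2) * 0.11 = 388.48
V_total = 1192.2 + 388.48 = 1580.68 mm^3


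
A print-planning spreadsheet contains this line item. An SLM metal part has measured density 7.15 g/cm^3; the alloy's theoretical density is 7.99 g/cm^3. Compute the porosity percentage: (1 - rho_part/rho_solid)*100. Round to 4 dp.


Porosity = (1-7.15/7.99)*100 = 10.5131 %


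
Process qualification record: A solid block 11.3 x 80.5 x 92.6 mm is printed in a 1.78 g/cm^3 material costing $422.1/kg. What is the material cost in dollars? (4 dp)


V = 11.3 * 80.5 * 92.6 = 84233.59 mm^3 = 84.23359 cm^3
Mass = 84.23359 * 1.78 / 1000 = 0.14993579 kg
Cost = 0.14993579 * 422.1 = 63.2879 $


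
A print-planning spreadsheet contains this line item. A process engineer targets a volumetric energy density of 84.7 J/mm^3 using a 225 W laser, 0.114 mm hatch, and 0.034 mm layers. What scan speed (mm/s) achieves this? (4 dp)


v = 225 / (84.7*0.114*0.034) = 685.3546 mm/s


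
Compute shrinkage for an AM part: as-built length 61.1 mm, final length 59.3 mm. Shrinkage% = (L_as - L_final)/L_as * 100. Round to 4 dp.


Shrinkage = ((61.1-59.3)/61.1)*100 = 2.946 %


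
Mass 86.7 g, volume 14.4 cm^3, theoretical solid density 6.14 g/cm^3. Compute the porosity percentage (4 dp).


rho_part = 86.7 / 14.4 = 6.02083333 g/cm^3
Porosity = (1 - 6.02083333/6.14)*100 = 1.9408 %


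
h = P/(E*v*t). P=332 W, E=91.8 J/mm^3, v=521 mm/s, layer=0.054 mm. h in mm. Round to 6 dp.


h = 332 / (91.8*521*0.054) = 0.128548 mm


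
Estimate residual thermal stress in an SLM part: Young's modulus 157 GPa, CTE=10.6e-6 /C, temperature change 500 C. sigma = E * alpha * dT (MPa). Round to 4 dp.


sigma = 157*1000 * 10.6e-6 * 500 = 832.1 MPa


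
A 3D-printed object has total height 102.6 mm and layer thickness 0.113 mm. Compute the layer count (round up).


Layers = ceil(102.6/0.113) = 908


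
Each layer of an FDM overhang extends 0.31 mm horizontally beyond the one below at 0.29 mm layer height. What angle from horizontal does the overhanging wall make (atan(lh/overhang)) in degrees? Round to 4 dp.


angle = atan(0.29/0.31) = 43.0908 degrees


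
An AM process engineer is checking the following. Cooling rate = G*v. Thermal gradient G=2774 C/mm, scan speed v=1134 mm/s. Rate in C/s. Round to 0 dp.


CR = 2774 * 1134 = 3145716 C/s


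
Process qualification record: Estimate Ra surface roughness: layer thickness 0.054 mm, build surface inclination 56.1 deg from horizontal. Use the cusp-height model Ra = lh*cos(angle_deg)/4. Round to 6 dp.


Ra = 0.054 * cos(56.1) / 4 = 0.00753 mm


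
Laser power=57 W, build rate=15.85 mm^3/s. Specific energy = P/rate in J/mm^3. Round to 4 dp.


SE = 57 / 15.85 = 3.5962 J/mm^3


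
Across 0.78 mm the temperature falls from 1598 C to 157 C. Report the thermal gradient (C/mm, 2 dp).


G = (1598-157)/0.78 = 1847.44 C/mm


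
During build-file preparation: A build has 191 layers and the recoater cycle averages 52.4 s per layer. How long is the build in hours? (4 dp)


t = 191 * 52.4 / 3600 = 2.7801 hrs


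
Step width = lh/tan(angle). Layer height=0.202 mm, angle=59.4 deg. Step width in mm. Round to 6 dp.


step = 0.202 / tan(59.4) = 0.119462 mm


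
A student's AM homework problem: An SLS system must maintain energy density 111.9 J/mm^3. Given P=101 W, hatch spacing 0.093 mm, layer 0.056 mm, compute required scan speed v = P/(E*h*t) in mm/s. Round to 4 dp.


v = 101 / (111.9*0.093*0.056) = 173.3087 mm/s


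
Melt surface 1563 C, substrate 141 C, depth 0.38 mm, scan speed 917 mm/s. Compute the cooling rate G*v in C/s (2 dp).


G = (1563-141)/0.38 = 3742.10526316 C/mm
CR = 3742.10526316 * 917 = 3431510.53 C/s


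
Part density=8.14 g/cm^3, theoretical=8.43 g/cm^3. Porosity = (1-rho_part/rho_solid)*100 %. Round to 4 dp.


Porosity = (1-8.14/8.43)*100 = 3.4401 %


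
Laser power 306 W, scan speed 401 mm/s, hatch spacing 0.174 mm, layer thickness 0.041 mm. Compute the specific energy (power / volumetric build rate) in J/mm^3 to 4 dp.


Build rate = 401 * 0.174 * 0.041 = 2.860734 mm^3/s
SE = 306 / 2.860734 = 106.9656 J/mm^3


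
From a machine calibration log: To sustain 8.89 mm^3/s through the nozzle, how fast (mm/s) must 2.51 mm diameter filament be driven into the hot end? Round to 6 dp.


A = pi*(2.51/2)^2 = 4.948087
v = 8.89 / 4.948087 = 1.796654 mm/s


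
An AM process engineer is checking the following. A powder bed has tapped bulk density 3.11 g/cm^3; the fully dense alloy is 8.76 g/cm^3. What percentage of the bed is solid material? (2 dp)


Packing = (3.11/8.76)*100 = 35.5 %


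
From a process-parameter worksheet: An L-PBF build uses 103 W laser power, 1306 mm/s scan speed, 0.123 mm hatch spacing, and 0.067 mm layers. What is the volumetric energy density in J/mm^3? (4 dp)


E = 103 / (1306*0.123*0.067) = 9.57 J/mm^3


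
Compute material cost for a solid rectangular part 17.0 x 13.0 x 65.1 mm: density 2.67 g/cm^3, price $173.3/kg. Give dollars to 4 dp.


V = 17.0 * 13.0 * 65.1 = 14387.1 mm^3 = 14.3871 cm^3
Mass = 14.3871 * 2.67 / 1000 = 0.03841356 kg
Cost = 0.03841356 * 173.3 = 6.6571 $


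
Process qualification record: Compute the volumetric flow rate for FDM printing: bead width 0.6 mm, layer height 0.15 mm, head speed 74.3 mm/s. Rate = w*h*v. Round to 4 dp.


Rate = 0.6 * 0.15 * 74.3 = 6.687 mm^3/s


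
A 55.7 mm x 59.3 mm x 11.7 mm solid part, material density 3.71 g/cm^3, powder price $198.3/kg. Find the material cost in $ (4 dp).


V = 55.7 * 59.3 * 11.7 = 38645.217 mm^3 = 38.645217 cm^3
Mass = 38.645217 * 3.71 / 1000 = 0.14337376 kg
Cost = 0.14337376 * 198.3 = 28.431 $


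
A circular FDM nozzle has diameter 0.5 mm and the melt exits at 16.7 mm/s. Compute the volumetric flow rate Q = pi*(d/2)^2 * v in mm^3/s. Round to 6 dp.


A = pi*(0.5/2)^2 = 0.19634954 mm^2
Q = 0.19634954 * 16.7 = 3.279037 mm^3/s


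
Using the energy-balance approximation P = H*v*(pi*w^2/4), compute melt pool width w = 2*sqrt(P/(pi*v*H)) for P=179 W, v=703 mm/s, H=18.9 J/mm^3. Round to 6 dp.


w = 2*sqrt(179/(pi*703*18.9)) = 0.13097 mm


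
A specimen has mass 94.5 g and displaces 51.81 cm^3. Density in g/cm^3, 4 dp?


rho = 94.5 / 51.81 = 1.824 g/cm^3


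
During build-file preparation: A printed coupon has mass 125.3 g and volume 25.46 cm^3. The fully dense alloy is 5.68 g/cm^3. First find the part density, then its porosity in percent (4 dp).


rho_part = 125.3 / 25.46 = 4.9214454 g/cm^3
Porosity = (1 - 4.9214454/5.68)*100 = 13.3548 %


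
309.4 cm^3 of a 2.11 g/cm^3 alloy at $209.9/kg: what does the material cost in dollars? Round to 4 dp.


Mass = 309.4*2.11/1000 = 0.652834 kg
Cost = 0.652834 * 209.9 = 137.0299 $


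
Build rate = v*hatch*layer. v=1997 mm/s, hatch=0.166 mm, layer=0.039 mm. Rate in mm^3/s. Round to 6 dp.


Rate = 1997 * 0.166 * 0.039 = 12.928578 mm^3/s


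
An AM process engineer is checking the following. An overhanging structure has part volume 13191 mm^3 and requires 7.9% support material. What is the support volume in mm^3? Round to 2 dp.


V_support = 13191 * 0.079 = 1042.09 mm^3


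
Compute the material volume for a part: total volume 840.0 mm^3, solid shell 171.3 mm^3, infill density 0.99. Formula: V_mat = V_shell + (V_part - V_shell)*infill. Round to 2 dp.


V_infill = (840.0 - 171.3) * 0.99 = 662.01
V_total = 171.3 + 662.01 = 833.31 mm^3


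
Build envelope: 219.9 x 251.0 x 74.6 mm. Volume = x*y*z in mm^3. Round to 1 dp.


V = 219.9 * 251.0 * 74.6 = 4117539.5 mm^3


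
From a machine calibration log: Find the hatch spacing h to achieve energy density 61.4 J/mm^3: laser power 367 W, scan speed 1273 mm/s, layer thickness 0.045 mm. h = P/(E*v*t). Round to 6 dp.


h = 367 / (61.4*1273*0.045) = 0.104341 mm


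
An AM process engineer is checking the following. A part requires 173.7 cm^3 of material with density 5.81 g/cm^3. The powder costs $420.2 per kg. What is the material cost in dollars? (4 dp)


Mass = 173.7*5.81/1000 = 1.009197 kg
Cost = 1.009197 * 420.2 = 424.0646 $


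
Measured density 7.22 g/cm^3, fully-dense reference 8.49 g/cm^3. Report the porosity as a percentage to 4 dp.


Porosity = (1-7.22/8.49)*100 = 14.9588 %


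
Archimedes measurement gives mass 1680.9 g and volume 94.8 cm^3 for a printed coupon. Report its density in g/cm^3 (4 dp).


rho = 1680.9 / 94.8 = 17.731 g/cm^3


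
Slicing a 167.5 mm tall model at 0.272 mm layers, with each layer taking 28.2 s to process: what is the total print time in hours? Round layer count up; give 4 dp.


Layers = ceil(167.5/0.272) = 616
t = 616 * 28.2 / 3600 = 4.8253 hrs


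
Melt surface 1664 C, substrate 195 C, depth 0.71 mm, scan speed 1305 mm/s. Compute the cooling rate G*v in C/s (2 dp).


G = (1664-195)/0.71 = 2069.01408451 C/mm
CR = 2069.01408451 * 1305 = 2700063.38 C/s


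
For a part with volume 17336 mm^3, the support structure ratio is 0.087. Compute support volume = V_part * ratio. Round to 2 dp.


V_support = 17336 * 0.087 = 1508.23 mm^3


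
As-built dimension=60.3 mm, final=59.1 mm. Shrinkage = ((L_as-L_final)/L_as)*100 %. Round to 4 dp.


Shrinkage = ((60.3-59.1)/60.3)*100 = 1.99 %


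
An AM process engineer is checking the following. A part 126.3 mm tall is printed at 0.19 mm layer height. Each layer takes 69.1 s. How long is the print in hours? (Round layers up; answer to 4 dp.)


Layers = ceil(126.3/0.19) = 665
t = 665 * 69.1 / 3600 = 12.7643 hrs


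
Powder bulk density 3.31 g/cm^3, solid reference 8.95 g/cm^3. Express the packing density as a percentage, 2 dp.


Packing = (3.31/8.95)*100 = 36.98 %


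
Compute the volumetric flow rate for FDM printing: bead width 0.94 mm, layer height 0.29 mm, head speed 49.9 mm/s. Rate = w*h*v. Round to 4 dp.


Rate = 0.94 * 0.29 * 49.9 = 13.6027 mm^3/s


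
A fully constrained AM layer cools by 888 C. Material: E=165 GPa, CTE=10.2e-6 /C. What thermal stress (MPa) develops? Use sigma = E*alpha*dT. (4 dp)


sigma = 165*1000 * 10.2e-6 * 888 = 1494.504 MPa


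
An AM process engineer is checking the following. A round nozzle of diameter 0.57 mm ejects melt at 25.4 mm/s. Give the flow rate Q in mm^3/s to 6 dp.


A = pi*(0.57/2)^2 = 0.25517586 mm^2
Q = 0.25517586 * 25.4 = 6.481467 mm^3/s


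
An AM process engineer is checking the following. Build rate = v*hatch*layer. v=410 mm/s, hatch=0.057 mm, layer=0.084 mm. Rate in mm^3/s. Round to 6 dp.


Rate = 410 * 0.057 * 0.084 = 1.96308 mm^3/s


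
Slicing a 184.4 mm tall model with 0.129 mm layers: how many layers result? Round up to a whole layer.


Layers = ceil(184.4/0.129) = 1430


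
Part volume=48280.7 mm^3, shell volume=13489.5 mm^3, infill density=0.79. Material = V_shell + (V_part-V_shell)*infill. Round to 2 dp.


V_infill = (48280.7 - 13489.5) * 0.79 = 27485.05
V_total = 13489.5 + 27485.05 = 40974.55 mm^3


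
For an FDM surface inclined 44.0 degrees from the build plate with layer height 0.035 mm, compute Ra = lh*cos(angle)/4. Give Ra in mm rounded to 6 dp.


Ra = 0.035 * cos(44.0) / 4 = 0.006294 mm


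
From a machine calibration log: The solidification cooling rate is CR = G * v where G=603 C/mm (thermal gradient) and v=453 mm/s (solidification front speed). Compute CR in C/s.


CR = 603 * 453 = 273159 C/s


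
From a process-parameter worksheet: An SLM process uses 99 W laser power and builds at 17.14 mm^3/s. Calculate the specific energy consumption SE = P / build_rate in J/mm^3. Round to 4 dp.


SE = 99 / 17.14 = 5.776 J/mm^3


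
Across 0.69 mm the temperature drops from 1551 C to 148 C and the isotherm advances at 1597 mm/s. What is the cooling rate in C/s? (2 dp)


G = (1551-148)/0.69 = 2033.33333333 C/mm
CR = 2033.33333333 * 1597 = 3247233.33 C/s


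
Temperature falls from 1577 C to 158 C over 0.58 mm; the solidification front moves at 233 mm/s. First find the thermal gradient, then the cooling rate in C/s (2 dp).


G = (1577-158)/0.58 = 2446.55172414 C/mm
CR = 2446.55172414 * 233 = 570046.55 C/s


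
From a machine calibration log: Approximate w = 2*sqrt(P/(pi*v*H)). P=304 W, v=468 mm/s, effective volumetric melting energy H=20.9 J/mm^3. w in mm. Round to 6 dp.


w = 2*sqrt(304/(pi*468*20.9)) = 0.198928 mm


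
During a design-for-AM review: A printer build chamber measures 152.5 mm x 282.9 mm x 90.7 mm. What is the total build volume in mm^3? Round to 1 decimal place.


V = 152.5 * 282.9 * 90.7 = 3913002.1 mm^3


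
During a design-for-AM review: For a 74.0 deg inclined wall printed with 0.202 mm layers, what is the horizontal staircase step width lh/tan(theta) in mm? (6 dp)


step = 0.202 / tan(74.0) = 0.057923 mm


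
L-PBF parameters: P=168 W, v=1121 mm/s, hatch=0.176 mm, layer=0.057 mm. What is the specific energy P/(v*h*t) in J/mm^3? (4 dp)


Build rate = 1121 * 0.176 * 0.057 = 11.245872 mm^3/s
SE = 168 / 11.245872 = 14.9388 J/mm^3


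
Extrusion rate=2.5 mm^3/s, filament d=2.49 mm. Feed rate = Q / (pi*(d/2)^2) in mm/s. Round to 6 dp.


A = pi*(2.49/2)^2 = 4.869547
v = 2.5 / 4.869547 = 0.513395 mm/s


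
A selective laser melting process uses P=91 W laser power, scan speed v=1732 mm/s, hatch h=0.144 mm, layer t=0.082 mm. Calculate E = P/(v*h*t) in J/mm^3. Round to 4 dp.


E = 91 / (1732*0.144*0.082) = 4.4496 J/mm^3


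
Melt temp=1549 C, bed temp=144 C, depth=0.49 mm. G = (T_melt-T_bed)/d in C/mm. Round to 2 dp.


G = (1549-144)/0.49 = 2867.35 C/mm


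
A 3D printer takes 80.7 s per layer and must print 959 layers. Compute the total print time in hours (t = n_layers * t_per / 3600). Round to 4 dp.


t = 959 * 80.7 / 3600 = 21.4976 hrs


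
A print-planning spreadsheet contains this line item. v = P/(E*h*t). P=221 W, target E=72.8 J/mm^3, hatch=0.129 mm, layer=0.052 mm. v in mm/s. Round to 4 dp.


v = 221 / (72.8*0.129*0.052) = 452.5513 mm/s


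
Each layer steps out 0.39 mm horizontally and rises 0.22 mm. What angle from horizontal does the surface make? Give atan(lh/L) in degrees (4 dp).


angle = atan(0.22/0.39) = 29.4275 degrees


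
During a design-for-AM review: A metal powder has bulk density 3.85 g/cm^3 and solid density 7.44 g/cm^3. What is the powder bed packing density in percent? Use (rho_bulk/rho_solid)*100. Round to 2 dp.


Packing = (3.85/7.44)*100 = 51.75 %


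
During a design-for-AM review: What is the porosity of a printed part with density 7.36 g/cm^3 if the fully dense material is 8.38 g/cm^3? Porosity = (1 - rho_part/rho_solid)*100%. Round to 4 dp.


Porosity = (1-7.36/8.38)*100 = 12.1718 %


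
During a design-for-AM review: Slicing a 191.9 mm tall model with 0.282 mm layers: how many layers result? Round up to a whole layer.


Layers = ceil(191.9/0.282) = 681


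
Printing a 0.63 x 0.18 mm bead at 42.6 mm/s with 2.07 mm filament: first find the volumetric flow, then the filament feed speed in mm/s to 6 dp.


Q = 0.63 * 0.18 * 42.6 = 4.83084 mm^3/s
A_fil = pi*(2.07/2)^2 = 3.36535259 mm^2
v_feed = 4.83084 / 3.36535259 = 1.435463 mm/s


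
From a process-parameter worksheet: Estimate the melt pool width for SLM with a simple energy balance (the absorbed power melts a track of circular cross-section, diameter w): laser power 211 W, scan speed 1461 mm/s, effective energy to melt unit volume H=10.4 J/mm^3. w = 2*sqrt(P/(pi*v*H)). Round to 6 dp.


w = 2*sqrt(211/(pi*1461*10.4)) = 0.13297 mm


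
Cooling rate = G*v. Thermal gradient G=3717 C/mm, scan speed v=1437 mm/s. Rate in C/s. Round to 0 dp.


CR = 3717 * 1437 = 5341329 C/s


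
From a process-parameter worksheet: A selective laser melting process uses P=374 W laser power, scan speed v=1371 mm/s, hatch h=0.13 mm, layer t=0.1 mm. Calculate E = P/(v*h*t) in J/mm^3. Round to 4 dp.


E = 374 / (1371*0.13*0.1) = 20.9841 J/mm^3


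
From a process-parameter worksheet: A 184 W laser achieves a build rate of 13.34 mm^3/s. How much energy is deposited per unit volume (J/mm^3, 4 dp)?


SE = 184 / 13.34 = 13.7931 J/mm^3


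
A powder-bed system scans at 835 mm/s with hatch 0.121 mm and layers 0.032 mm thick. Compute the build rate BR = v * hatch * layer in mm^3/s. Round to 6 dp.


Rate = 835 * 0.121 * 0.032 = 3.23312 mm^3/s


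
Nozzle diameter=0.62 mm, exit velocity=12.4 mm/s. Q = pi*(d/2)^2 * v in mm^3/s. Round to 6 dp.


A = pi*(0.62/2)^2 = 0.30190705 mm^2
Q = 0.30190705 * 12.4 = 3.743647 mm^3/s


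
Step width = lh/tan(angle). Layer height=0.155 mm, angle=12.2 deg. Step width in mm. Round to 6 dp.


step = 0.155 / tan(12.2) = 0.716903 mm


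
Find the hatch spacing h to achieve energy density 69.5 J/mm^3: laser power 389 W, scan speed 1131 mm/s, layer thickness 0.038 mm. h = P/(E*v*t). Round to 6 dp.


h = 389 / (69.5*1131*0.038) = 0.130232 mm


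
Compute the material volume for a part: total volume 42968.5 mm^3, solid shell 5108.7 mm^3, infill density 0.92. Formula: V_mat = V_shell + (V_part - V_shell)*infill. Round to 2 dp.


V_infill = (42968.5 - 5108.7) * 0.92 = 34831.02
V_total = 5108.7 + 34831.02 = 39939.72 mm^3


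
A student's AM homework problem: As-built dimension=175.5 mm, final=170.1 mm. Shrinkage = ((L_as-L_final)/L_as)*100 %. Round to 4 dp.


Shrinkage = ((175.5-170.1)/175.5)*100 = 3.0769 %


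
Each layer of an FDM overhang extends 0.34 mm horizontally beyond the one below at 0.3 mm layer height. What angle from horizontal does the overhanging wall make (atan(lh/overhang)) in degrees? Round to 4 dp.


angle = atan(0.3/0.34) = 41.4237 degrees


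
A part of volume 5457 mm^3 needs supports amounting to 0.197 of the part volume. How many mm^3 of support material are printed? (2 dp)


V_support = 5457 * 0.197 = 1075.03 mm^3


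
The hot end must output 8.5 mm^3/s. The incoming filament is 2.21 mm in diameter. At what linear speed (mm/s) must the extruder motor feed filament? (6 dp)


A = pi*(2.21/2)^2 = 3.835963
v = 8.5 / 3.835963 = 2.215871 mm/s


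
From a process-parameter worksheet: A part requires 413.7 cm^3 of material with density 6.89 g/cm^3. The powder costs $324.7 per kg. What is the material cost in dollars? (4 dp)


Mass = 413.7*6.89/1000 = 2.850393 kg
Cost = 2.850393 * 324.7 = 925.5226 $


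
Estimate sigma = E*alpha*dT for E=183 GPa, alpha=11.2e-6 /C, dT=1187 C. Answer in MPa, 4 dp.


sigma = 183*1000 * 11.2e-6 * 1187 = 2432.8752 MPa


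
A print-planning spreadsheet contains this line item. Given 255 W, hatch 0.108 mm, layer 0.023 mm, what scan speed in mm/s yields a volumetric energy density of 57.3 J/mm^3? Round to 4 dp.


v = 255 / (57.3*0.108*0.023) = 1791.5708 mm/s


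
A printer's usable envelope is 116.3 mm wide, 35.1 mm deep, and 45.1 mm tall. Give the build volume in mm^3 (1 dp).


V = 116.3 * 35.1 * 45.1 = 184104.1 mm^3


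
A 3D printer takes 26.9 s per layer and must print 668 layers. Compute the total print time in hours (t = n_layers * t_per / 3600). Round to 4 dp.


t = 668 * 26.9 / 3600 = 4.9914 hrs


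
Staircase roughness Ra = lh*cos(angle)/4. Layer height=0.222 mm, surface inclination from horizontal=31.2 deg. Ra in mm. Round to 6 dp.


Ra = 0.222 * cos(31.2) / 4 = 0.047473 mm


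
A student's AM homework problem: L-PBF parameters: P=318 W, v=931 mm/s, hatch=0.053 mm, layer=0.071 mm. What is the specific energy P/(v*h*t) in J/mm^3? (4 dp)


Build rate = 931 * 0.053 * 0.071 = 3.503353 mm^3/s
SE = 318 / 3.503353 = 90.7702 J/mm^3


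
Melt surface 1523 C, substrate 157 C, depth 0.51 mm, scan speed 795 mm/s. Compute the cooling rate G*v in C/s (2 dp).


G = (1523-157)/0.51 = 2678.43137255 C/mm
CR = 2678.43137255 * 795 = 2129352.94 C/s


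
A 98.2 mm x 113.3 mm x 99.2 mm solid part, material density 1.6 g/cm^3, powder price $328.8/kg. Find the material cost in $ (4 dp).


V = 98.2 * 113.3 * 99.2 = 1103705.152 mm^3 = 1103.705152 cm^3
Mass = 1103.705152 * 1.6 / 1000 = 1.76592824 kg
Cost = 1.76592824 * 328.8 = 580.6372 $


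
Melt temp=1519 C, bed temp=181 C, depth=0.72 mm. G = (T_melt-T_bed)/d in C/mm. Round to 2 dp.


G = (1519-181)/0.72 = 1858.33 C/mm


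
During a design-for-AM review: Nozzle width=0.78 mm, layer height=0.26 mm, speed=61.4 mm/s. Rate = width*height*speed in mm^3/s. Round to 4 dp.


Rate = 0.78 * 0.26 * 61.4 = 12.4519 mm^3/s


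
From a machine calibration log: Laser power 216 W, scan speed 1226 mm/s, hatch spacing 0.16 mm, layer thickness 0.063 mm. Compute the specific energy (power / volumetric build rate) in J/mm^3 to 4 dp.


Build rate = 1226 * 0.16 * 0.063 = 12.35808 mm^3/s
SE = 216 / 12.35808 = 17.4784 J/mm^3


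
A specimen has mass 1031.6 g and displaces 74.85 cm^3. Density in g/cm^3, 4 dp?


rho = 1031.6 / 74.85 = 13.7822 g/cm^3


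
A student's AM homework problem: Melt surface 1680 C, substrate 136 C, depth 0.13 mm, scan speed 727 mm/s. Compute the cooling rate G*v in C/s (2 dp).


G = (1680-136)/0.13 = 11876.92307692 C/mm
CR = 11876.92307692 * 727 = 8634523.08 C/s


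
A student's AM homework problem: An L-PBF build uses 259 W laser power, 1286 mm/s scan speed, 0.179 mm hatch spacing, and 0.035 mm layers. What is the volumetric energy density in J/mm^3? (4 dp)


E = 259 / (1286*0.179*0.035) = 32.1468 J/mm^3


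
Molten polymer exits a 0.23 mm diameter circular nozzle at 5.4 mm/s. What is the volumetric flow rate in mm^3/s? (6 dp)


A = pi*(0.23/2)^2 = 0.04154756 mm^2
Q = 0.04154756 * 5.4 = 0.224357 mm^3/s


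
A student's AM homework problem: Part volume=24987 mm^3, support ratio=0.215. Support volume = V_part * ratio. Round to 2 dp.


V_support = 24987 * 0.215 = 5372.21 mm^3


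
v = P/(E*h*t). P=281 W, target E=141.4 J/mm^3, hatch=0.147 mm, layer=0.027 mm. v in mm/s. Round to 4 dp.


v = 281 / (141.4*0.147*0.027) = 500.6979 mm/s


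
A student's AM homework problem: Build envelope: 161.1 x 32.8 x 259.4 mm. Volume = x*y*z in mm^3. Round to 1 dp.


V = 161.1 * 32.8 * 259.4 = 1370690.4 mm^3


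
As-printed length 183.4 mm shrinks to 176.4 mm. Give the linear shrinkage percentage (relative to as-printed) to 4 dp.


Shrinkage = ((183.4-176.4)/183.4)*100 = 3.8168 %


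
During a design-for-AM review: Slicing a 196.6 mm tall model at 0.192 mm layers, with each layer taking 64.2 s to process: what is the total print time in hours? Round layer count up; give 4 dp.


Layers = ceil(196.6/0.192) = 1024
t = 1024 * 64.2 / 3600 = 18.2613 hrs


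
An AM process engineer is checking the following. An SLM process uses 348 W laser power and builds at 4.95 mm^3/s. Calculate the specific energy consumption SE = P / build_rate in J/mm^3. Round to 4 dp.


SE = 348 / 4.95 = 70.303 J/mm^3


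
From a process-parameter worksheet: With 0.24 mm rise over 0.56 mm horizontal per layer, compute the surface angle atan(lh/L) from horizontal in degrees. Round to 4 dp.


angle = atan(0.24/0.56) = 23.1986 degrees


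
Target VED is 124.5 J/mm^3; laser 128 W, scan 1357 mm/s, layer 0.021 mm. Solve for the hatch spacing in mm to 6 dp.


h = 128 / (124.5*1357*0.021) = 0.036078 mm


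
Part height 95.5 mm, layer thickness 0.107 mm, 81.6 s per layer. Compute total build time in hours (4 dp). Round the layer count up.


Layers = ceil(95.5/0.107) = 893
t = 893 * 81.6 / 3600 = 20.2413 hrs


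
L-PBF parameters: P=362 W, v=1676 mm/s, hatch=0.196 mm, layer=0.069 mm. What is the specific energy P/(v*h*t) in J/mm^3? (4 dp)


Build rate = 1676 * 0.196 * 0.069 = 22.666224 mm^3/s
SE = 362 / 22.666224 = 15.9709 J/mm^3


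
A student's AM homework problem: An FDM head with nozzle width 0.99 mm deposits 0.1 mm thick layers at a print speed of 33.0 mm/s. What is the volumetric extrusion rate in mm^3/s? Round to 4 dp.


Rate = 0.99 * 0.1 * 33.0 = 3.267 mm^3/s


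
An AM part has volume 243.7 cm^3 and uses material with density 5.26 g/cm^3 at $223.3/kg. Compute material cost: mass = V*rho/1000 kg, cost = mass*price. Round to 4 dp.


Mass = 243.7*5.26/1000 = 1.281862 kg
Cost = 1.281862 * 223.3 = 286.2398 $


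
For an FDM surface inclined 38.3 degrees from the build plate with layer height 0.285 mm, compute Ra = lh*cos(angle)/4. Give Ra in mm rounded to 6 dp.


Ra = 0.285 * cos(38.3) / 4 = 0.055915 mm


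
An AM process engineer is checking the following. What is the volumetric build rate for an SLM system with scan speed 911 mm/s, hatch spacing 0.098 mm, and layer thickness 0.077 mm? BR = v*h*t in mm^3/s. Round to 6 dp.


Rate = 911 * 0.098 * 0.077 = 6.874406 mm^3/s


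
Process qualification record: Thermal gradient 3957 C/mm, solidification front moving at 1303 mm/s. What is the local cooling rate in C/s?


CR = 3957 * 1303 = 5155971 C/s


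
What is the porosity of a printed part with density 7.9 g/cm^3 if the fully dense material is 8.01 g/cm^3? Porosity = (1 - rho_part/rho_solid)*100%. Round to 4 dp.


Porosity = (1-7.9/8.01)*100 = 1.3733 %


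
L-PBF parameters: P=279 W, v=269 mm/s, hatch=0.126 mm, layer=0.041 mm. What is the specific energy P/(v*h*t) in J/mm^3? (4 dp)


Build rate = 269 * 0.126 * 0.041 = 1.389654 mm^3/s
SE = 279 / 1.389654 = 200.7694 J/mm^3


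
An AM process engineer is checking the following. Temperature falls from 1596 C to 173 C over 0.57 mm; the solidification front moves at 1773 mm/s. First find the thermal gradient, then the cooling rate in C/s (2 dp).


G = (1596-173)/0.57 = 2496.49122807 C/mm
CR = 2496.49122807 * 1773 = 4426278.95 C/s


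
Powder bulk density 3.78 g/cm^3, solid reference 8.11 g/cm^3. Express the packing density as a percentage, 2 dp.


Packing = (3.78/8.11)*100 = 46.61 %


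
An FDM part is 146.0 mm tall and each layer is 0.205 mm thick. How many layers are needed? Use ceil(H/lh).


Layers = ceil(146.0/0.205) = 713


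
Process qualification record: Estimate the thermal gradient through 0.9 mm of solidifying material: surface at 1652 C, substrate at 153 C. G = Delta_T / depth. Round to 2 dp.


G = (1652-153)/0.9 = 1665.56 C/mm


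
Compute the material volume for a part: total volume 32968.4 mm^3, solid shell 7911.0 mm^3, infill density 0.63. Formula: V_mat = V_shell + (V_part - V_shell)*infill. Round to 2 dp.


V_infill = (32968.4 - 7911.0) * 0.63 = 15786.16
V_total = 7911.0 + 15786.16 = 23697.16 mm^3


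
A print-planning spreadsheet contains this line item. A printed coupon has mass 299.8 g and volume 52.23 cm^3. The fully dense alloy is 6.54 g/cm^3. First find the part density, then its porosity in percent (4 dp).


rho_part = 299.8 / 52.23 = 5.73999617 g/cm^3
Porosity = (1 - 5.73999617/6.54)*100 = 12.2325 %


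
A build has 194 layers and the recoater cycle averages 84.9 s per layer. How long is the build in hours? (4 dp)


t = 194 * 84.9 / 3600 = 4.5752 hrs


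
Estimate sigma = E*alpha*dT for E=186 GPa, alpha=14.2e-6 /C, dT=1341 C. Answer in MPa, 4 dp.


sigma = 186*1000 * 14.2e-6 * 1341 = 3541.8492 MPa


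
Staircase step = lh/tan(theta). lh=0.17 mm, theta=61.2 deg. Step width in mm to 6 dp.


step = 0.17 / tan(61.2) = 0.093458 mm


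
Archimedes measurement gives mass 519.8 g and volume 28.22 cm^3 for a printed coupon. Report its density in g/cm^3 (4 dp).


rho = 519.8 / 28.22 = 18.4196 g/cm^3


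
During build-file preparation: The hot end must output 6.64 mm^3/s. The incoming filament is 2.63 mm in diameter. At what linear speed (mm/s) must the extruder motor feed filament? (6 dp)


A = pi*(2.63/2)^2 = 5.432521
v = 6.64 / 5.432521 = 1.222269 mm/s


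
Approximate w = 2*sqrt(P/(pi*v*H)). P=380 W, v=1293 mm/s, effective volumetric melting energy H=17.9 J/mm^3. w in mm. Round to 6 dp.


w = 2*sqrt(380/(pi*1293*17.9)) = 0.144584 mm


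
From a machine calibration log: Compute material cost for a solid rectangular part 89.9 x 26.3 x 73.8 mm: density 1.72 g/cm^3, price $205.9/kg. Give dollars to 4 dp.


V = 89.9 * 26.3 * 73.8 = 174490.506 mm^3 = 174.490506 cm^3
Mass = 174.490506 * 1.72 / 1000 = 0.30012367 kg
Cost = 0.30012367 * 205.9 = 61.7955 $


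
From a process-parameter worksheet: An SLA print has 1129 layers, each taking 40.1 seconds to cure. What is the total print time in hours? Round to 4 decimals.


t = 1129 * 40.1 / 3600 = 12.5758 hrs


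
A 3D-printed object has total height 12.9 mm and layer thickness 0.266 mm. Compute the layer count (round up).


Layers = ceil(12.9/0.266) = 49
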